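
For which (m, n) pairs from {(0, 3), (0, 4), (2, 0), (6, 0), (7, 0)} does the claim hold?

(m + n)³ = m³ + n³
Testing each pair:
(0, 3): LHS = 27, RHS = 27 → holds
(0, 4): LHS = 64, RHS = 64 → holds
(2, 0): LHS = 8, RHS = 8 → holds
(6, 0): LHS = 216, RHS = 216 → holds
(7, 0): LHS = 343, RHS = 343 → holds

Every pair satisfies the claim.

Answer: All pairs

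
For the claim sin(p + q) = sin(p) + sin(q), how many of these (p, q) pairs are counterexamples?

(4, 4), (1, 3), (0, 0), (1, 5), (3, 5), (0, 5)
Testing each pair:
(4, 4): LHS = sin(8) ≈ 0.9894, RHS = 2·sin(4) ≈ -1.514 → counterexample
(1, 3): LHS = sin(4) ≈ -0.7568, RHS = sin(3) + sin(1) ≈ 0.9826 → counterexample
(0, 0): LHS = 0, RHS = 0 → satisfies claim
(1, 5): LHS = sin(6) ≈ -0.2794, RHS = sin(5) + sin(1) ≈ -0.1175 → counterexample
(3, 5): LHS = sin(8) ≈ 0.9894, RHS = sin(5) + sin(3) ≈ -0.8178 → counterexample
(0, 5): LHS = sin(5) ≈ -0.9589, RHS = sin(5) ≈ -0.9589 → satisfies claim

That makes 4 counterexamples.

Answer: 4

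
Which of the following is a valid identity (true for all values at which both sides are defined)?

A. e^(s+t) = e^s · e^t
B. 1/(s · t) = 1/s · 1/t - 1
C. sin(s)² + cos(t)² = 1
A

A: holds — e.g. at (4, 6), both sides equal e^10 ≈ 22026.5.
B: fails at (4, 4) — LHS = 1/16, RHS = -15/16.
C: fails at (2, 3) — LHS = sin(2)² + cos(3)² ≈ 1.807, RHS = 1.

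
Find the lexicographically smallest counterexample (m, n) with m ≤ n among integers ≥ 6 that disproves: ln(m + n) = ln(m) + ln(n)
(m, n) = (6, 6)

Substituting (6, 6) into the claim:
LHS = ln(6 + 6) = ln(12) ≈ 2.485
RHS = ln(6) + ln(6) = 2·ln(6) ≈ 3.584

Since LHS ≠ RHS, this pair disproves the claim, and no lexicographically smaller pair (m ≤ n, integers ≥ 6) does.

For instance (8, 8) is also a counterexample (LHS = ln(16) ≈ 2.773, RHS = 2·ln(8) ≈ 4.159), but it's lexicographically larger.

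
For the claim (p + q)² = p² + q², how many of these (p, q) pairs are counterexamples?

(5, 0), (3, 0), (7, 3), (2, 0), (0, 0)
Testing each pair:
(5, 0): LHS = 25, RHS = 25 → satisfies claim
(3, 0): LHS = 9, RHS = 9 → satisfies claim
(7, 3): LHS = 100, RHS = 58 → counterexample
(2, 0): LHS = 4, RHS = 4 → satisfies claim
(0, 0): LHS = 0, RHS = 0 → satisfies claim

That makes 1 counterexample.

Answer: 1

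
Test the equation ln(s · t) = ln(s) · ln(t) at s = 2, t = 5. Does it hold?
Substituting s = 2, t = 5:

LHS = ln(2 · 5) = ln(10) ≈ 2.303
RHS = ln(2) · ln(5) ≈ 1.116

LHS ≠ RHS, so the equation does not hold at this point.

Answer: Fails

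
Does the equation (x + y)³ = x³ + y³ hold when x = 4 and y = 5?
Substituting x = 4, y = 5:

LHS = (4 + 5)³ = 729
RHS = 4³ + 5³ = 189

LHS ≠ RHS, so the equation does not hold at this point.

Answer: Fails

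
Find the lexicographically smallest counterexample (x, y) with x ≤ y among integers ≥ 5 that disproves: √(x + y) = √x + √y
(x, y) = (5, 5)

Substituting (5, 5) into the claim:
LHS = √(5 + 5) = √(10) ≈ 3.162
RHS = √5 + √5 = 2·√(5) ≈ 4.472

Since LHS ≠ RHS, this pair disproves the claim, and no lexicographically smaller pair (x ≤ y, integers ≥ 5) does.

For instance (5, 8) is also a counterexample (LHS = √(13) ≈ 3.606, RHS = √(5) + 2·√(2) ≈ 5.064), but it's lexicographically larger.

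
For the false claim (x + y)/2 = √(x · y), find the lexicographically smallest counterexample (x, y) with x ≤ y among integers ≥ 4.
(x, y) = (4, 5)

Substituting (4, 5) into the claim:
LHS = (4 + 5)/2 = 9/2
RHS = √(4 · 5) = 2·√(5) ≈ 4.472

Since LHS ≠ RHS, this pair disproves the claim, and no lexicographically smaller pair (x ≤ y, integers ≥ 4) does.

For instance (6, 11) is also a counterexample (LHS = 17/2, RHS = √(66) ≈ 8.124), but it's lexicographically larger.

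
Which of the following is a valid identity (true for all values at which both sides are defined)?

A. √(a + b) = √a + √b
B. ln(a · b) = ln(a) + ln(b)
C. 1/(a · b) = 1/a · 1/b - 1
A: fails at (1, 5) — LHS = √(6) ≈ 2.449, RHS = 1 + √(5) ≈ 3.236.
B: holds — e.g. at (6, 7), both sides equal ln(42) ≈ 3.738.
C: fails at (2, 3) — LHS = 1/6, RHS = -5/6.

Answer: B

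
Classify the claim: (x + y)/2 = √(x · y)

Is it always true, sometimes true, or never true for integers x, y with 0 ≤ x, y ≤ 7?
It holds at (x, y) = (3, 3) (both sides equal 3), but fails at (x, y) = (6, 0) (LHS = 3, RHS = 0).

Answer: Sometimes true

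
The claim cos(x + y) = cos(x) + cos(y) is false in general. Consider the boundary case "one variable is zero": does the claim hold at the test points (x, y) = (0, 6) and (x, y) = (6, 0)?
No, fails at both test points

At (0, 6): LHS = cos(6) ≈ 0.9602 ≠ RHS = cos(6) + 1 ≈ 1.96
At (6, 0): LHS = cos(6) ≈ 0.9602 ≠ RHS = cos(6) + 1 ≈ 1.96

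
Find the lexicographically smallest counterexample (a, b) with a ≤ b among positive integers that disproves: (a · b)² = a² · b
At (1, 1): both sides equal 1, so it holds there.

Substituting (1, 2) into the claim:
LHS = (1 · 2)² = 4
RHS = 1² · 2 = 2

Since LHS ≠ RHS, this pair disproves the claim, and no lexicographically smaller pair (a ≤ b, positive integers) does.

For instance (2, 2) is also a counterexample (LHS = 16, RHS = 8), but it's lexicographically larger.

Answer: (a, b) = (1, 2)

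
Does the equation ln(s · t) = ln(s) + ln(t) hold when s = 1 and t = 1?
Substituting s = 1, t = 1:

LHS = ln(1 · 1) = 0
RHS = ln(1) + ln(1) = 0

LHS = RHS, so the equation holds at this point.

Answer: Holds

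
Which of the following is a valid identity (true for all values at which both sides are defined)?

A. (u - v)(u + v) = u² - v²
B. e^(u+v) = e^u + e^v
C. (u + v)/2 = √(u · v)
A: holds — e.g. at (2, 4), both sides equal -12.
B: fails at (0, 1) — LHS = e ≈ 2.718, RHS = 1 + e ≈ 3.718.
C: fails at (2, 4) — LHS = 3, RHS = 2·√(2) ≈ 2.828.

Answer: A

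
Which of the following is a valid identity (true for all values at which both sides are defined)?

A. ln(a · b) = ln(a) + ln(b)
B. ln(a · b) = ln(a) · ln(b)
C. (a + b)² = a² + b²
A

A: holds — e.g. at (3, 4), both sides equal ln(12) ≈ 2.485.
B: fails at (2, 7) — LHS = ln(14) ≈ 2.639, RHS = ln(2)·ln(7) ≈ 1.349.
C: fails at (3, 5) — LHS = 64, RHS = 34.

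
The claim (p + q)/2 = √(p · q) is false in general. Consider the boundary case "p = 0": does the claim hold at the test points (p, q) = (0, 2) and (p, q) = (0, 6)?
At (0, 2): LHS = 1 ≠ RHS = 0
At (0, 6): LHS = 3 ≠ RHS = 0

Answer: No, fails at both test points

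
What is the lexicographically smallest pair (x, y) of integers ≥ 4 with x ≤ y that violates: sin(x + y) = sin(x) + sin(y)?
(x, y) = (4, 4)

Substituting (4, 4) into the claim:
LHS = sin(4 + 4) = sin(8) ≈ 0.9894
RHS = sin(4) + sin(4) = 2·sin(4) ≈ -1.514

Since LHS ≠ RHS, this pair disproves the claim, and no lexicographically smaller pair (x ≤ y, integers ≥ 4) does.

For instance (8, 8) is also a counterexample (LHS = sin(16) ≈ -0.2879, RHS = 2·sin(8) ≈ 1.979), but it's lexicographically larger.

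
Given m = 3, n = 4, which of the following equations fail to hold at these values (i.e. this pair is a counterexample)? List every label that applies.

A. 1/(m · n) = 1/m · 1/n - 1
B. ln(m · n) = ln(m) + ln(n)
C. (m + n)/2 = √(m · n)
A, C

Evaluating each claim at the given values:
A. LHS = 1/12, RHS = -11/12 → fails here (LHS ≠ RHS)
B. LHS = ln(12) ≈ 2.485, RHS = ln(3) + ln(4) ≈ 2.485 → holds here (LHS = RHS)
C. LHS = 7/2, RHS = 2·√(3) ≈ 3.464 → fails here (LHS ≠ RHS)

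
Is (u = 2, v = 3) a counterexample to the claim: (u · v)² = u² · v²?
Substituting u = 2, v = 3:
LHS = (2 · 3)² = 36
RHS = 2² · 3² = 36

The sides agree, so this pair does not disprove the claim.

Answer: No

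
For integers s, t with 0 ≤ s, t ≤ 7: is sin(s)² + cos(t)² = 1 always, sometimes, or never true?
It holds at (s, t) = (0, 0) (both sides equal 1), but fails at (s, t) = (6, 3) (LHS = sin(6)² + cos(3)² ≈ 1.058, RHS = 1).

Answer: Sometimes true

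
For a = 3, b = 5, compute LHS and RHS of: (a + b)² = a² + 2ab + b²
LHS = (3 + 5)² = 64
RHS = 3² + 2·3·5 + 5² = 64

LHS = RHS: the two sides agree.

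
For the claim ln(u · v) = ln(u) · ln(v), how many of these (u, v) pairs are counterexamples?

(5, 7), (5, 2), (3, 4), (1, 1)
Testing each pair:
(5, 7): LHS = ln(35) ≈ 3.555, RHS = ln(5)·ln(7) ≈ 3.132 → counterexample
(5, 2): LHS = ln(10) ≈ 2.303, RHS = ln(2)·ln(5) ≈ 1.116 → counterexample
(3, 4): LHS = ln(12) ≈ 2.485, RHS = ln(3)·ln(4) ≈ 1.523 → counterexample
(1, 1): LHS = 0, RHS = 0 → satisfies claim

That makes 3 counterexamples.

Answer: 3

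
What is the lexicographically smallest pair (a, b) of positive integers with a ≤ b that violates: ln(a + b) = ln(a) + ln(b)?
Substituting (1, 1) into the claim:
LHS = ln(1 + 1) = ln(2) ≈ 0.6931
RHS = ln(1) + ln(1) = 0

Since LHS ≠ RHS, this pair disproves the claim, and no lexicographically smaller pair (a ≤ b, positive integers) does.

For instance (5, 7) is also a counterexample (LHS = ln(12) ≈ 2.485, RHS = ln(5) + ln(7) ≈ 3.555), but it's lexicographically larger.

Answer: (a, b) = (1, 1)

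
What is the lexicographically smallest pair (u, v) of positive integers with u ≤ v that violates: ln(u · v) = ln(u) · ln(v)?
At (1, 1): both sides equal 0, so it holds there.

Substituting (1, 2) into the claim:
LHS = ln(1 · 2) = ln(2) ≈ 0.6931
RHS = ln(1) · ln(2) = 0

Since LHS ≠ RHS, this pair disproves the claim, and no lexicographically smaller pair (u ≤ v, positive integers) does.

For instance (2, 7) is also a counterexample (LHS = ln(14) ≈ 2.639, RHS = ln(2)·ln(7) ≈ 1.349), but it's lexicographically larger.

Answer: (u, v) = (1, 2)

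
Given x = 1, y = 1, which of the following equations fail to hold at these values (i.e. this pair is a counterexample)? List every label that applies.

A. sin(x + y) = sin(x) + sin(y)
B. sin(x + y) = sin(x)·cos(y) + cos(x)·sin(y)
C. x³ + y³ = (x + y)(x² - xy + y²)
Evaluating each claim at the given values:
A. LHS = sin(2) ≈ 0.9093, RHS = 2·sin(1) ≈ 1.683 → fails here (LHS ≠ RHS)
B. LHS = sin(2) ≈ 0.9093, RHS = 2·sin(1)·cos(1) ≈ 0.9093 → holds here (LHS = RHS)
C. LHS = 2, RHS = 2 → holds here (LHS = RHS)

Answer: A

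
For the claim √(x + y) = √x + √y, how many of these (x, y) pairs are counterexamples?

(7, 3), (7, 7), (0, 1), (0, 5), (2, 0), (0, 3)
Testing each pair:
(7, 3): LHS = √(10) ≈ 3.162, RHS = √(3) + √(7) ≈ 4.378 → counterexample
(7, 7): LHS = √(14) ≈ 3.742, RHS = 2·√(7) ≈ 5.292 → counterexample
(0, 1): LHS = 1, RHS = 1 → satisfies claim
(0, 5): LHS = √(5) ≈ 2.236, RHS = √(5) ≈ 2.236 → satisfies claim
(2, 0): LHS = √(2) ≈ 1.414, RHS = √(2) ≈ 1.414 → satisfies claim
(0, 3): LHS = √(3) ≈ 1.732, RHS = √(3) ≈ 1.732 → satisfies claim

That makes 2 counterexamples.

Answer: 2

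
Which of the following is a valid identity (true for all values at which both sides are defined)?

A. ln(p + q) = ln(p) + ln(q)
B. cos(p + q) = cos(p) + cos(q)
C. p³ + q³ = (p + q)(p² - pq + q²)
C

A: fails at (1, 4) — LHS = ln(5) ≈ 1.609, RHS = ln(4) ≈ 1.386.
B: fails at (4, 4) — LHS = cos(8) ≈ -0.1455, RHS = 2·cos(4) ≈ -1.307.
C: holds — e.g. at (1, 5), both sides equal 126.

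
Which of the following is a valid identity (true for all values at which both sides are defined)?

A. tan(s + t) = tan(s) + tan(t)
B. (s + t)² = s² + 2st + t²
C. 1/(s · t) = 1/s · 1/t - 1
A: fails at (4, 5) — LHS = tan(9) ≈ -0.4523, RHS = tan(5) + tan(4) ≈ -2.223.
B: holds — e.g. at (0, 1), both sides equal 1.
C: fails at (3, 3) — LHS = 1/9, RHS = -8/9.

Answer: B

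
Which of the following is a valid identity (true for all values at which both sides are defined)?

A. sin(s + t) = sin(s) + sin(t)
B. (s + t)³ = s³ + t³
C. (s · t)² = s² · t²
A: fails at (1, 5) — LHS = sin(6) ≈ -0.2794, RHS = sin(5) + sin(1) ≈ -0.1175.
B: fails at (4, 6) — LHS = 1000, RHS = 280.
C: holds — e.g. at (6, 7), both sides equal 1764.

Answer: C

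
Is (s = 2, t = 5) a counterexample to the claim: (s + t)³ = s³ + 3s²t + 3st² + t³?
No

Substituting s = 2, t = 5:
LHS = (2 + 5)³ = 343
RHS = 2³ + 3·2²·5 + 3·2·5² + 5³ = 343

The sides agree, so this pair does not disprove the claim.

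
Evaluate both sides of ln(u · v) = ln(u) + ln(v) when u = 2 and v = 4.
LHS = ln(2 · 4) = ln(8) ≈ 2.079
RHS = ln(2) + ln(4) ≈ 2.079

LHS = RHS: the two sides agree.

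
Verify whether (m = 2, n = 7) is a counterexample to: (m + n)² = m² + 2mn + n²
No

Substituting m = 2, n = 7:
LHS = (2 + 7)² = 81
RHS = 2² + 2·2·7 + 7² = 81

The sides agree, so this pair does not disprove the claim.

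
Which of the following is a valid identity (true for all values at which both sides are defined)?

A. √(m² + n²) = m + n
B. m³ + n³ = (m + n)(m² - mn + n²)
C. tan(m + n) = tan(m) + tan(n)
A: fails at (4, 6) — LHS = 2·√(13) ≈ 7.211, RHS = 10.
B: holds — e.g. at (1, 1), both sides equal 2.
C: fails at (4, 4) — LHS = tan(8) ≈ -6.8, RHS = 2·tan(4) ≈ 2.316.

Answer: B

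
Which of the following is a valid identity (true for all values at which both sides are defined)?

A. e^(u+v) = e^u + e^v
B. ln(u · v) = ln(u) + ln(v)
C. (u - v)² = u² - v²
A: fails at (1, 2) — LHS = e^3 ≈ 20.09, RHS = e + e^2 ≈ 10.11.
B: holds — e.g. at (4, 5), both sides equal ln(20) ≈ 2.996.
C: fails at (3, 7) — LHS = 16, RHS = -40.

Answer: B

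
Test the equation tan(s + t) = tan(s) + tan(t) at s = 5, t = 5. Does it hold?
Fails

Substituting s = 5, t = 5:

LHS = tan(5 + 5) = tan(10) ≈ 0.6484
RHS = tan(5) + tan(5) = 2·tan(5) ≈ -6.761

LHS ≠ RHS, so the equation does not hold at this point.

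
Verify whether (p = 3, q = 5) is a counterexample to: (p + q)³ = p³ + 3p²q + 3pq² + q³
No

Substituting p = 3, q = 5:
LHS = (3 + 5)³ = 512
RHS = 3³ + 3·3²·5 + 3·3·5² + 5³ = 512

The sides agree, so this pair does not disprove the claim.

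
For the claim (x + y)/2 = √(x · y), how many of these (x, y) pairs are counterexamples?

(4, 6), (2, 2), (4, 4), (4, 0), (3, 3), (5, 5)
Testing each pair:
(4, 6): LHS = 5, RHS = 2·√(6) ≈ 4.899 → counterexample
(2, 2): LHS = 2, RHS = 2 → satisfies claim
(4, 4): LHS = 4, RHS = 4 → satisfies claim
(4, 0): LHS = 2, RHS = 0 → counterexample
(3, 3): LHS = 3, RHS = 3 → satisfies claim
(5, 5): LHS = 5, RHS = 5 → satisfies claim

That makes 2 counterexamples.

Answer: 2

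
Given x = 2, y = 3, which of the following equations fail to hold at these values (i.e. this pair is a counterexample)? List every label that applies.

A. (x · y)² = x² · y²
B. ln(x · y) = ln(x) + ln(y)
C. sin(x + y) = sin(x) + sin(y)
C

Evaluating each claim at the given values:
A. LHS = 36, RHS = 36 → holds here (LHS = RHS)
B. LHS = ln(6) ≈ 1.792, RHS = ln(2) + ln(3) ≈ 1.792 → holds here (LHS = RHS)
C. LHS = sin(5) ≈ -0.9589, RHS = sin(3) + sin(2) ≈ 1.05 → fails here (LHS ≠ RHS)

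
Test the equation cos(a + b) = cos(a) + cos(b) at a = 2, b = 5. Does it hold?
Substituting a = 2, b = 5:

LHS = cos(2 + 5) = cos(7) ≈ 0.7539
RHS = cos(2) + cos(5) ≈ -0.1325

LHS ≠ RHS, so the equation does not hold at this point.

Answer: Fails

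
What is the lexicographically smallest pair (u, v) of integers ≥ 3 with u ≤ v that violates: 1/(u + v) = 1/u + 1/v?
Substituting (3, 3) into the claim:
LHS = 1/(3 + 3) = 1/6
RHS = 1/3 + 1/3 = 2/3

Since LHS ≠ RHS, this pair disproves the claim, and no lexicographically smaller pair (u ≤ v, integers ≥ 3) does.

For instance (5, 10) is also a counterexample (LHS = 1/15, RHS = 3/10), but it's lexicographically larger.

Answer: (u, v) = (3, 3)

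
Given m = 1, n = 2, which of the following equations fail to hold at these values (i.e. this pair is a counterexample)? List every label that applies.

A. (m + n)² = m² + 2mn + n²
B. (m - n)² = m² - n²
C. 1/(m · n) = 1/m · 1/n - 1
Evaluating each claim at the given values:
A. LHS = 9, RHS = 9 → holds here (LHS = RHS)
B. LHS = 1, RHS = -3 → fails here (LHS ≠ RHS)
C. LHS = 1/2, RHS = -1/2 → fails here (LHS ≠ RHS)

Answer: B, C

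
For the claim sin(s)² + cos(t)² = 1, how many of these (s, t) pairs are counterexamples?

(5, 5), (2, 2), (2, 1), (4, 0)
Testing each pair:
(5, 5): LHS = cos(5)² + sin(5)² = 1, RHS = 1 → satisfies claim
(2, 2): LHS = cos(2)² + sin(2)² = 1, RHS = 1 → satisfies claim
(2, 1): LHS = cos(1)² + sin(2)² ≈ 1.119, RHS = 1 → counterexample
(4, 0): LHS = sin(4)² + 1 ≈ 1.573, RHS = 1 → counterexample

That makes 2 counterexamples.

Answer: 2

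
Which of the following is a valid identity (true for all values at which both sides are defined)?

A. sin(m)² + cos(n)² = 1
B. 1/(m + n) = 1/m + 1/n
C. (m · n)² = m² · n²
A: fails at (2, 3) — LHS = sin(2)² + cos(3)² ≈ 1.807, RHS = 1.
B: fails at (2, 4) — LHS = 1/6, RHS = 3/4.
C: holds — e.g. at (5, 8), both sides equal 1600.

Answer: C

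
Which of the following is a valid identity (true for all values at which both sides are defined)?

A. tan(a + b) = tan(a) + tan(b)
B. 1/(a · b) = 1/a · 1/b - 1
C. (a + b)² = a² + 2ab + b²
A: fails at (5, 5) — LHS = tan(10) ≈ 0.6484, RHS = 2·tan(5) ≈ -6.761.
B: fails at (2, 3) — LHS = 1/6, RHS = -5/6.
C: holds — e.g. at (3, 3), both sides equal 36.

Answer: C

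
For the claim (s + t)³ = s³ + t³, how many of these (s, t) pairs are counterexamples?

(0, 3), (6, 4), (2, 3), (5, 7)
3

Testing each pair:
(0, 3): LHS = 27, RHS = 27 → satisfies claim
(6, 4): LHS = 1000, RHS = 280 → counterexample
(2, 3): LHS = 125, RHS = 35 → counterexample
(5, 7): LHS = 1728, RHS = 468 → counterexample

That makes 3 counterexamples.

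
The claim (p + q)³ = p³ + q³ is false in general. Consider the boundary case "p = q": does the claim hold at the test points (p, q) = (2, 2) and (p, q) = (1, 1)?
At (2, 2): LHS = 64 ≠ RHS = 16
At (1, 1): LHS = 8 ≠ RHS = 2

Answer: No, fails at both test points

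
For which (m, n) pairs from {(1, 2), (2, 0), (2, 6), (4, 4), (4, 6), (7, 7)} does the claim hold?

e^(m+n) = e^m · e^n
All pairs

Testing each pair:
(1, 2): LHS = e^3 ≈ 20.09, RHS = e^3 ≈ 20.09 → holds
(2, 0): LHS = e^2 ≈ 7.389, RHS = e^2 ≈ 7.389 → holds
(2, 6): LHS = e^8 ≈ 2981, RHS = e^8 ≈ 2981 → holds
(4, 4): LHS = e^8 ≈ 2981, RHS = e^8 ≈ 2981 → holds
(4, 6): LHS = e^10 ≈ 22026.5, RHS = e^10 ≈ 22026.5 → holds
(7, 7): LHS = e^14 ≈ 1202604.3, RHS = e^14 ≈ 1202604.3 → holds

Every pair satisfies the claim.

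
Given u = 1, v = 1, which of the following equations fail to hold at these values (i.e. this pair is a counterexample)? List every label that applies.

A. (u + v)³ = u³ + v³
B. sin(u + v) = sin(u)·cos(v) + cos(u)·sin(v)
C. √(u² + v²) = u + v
Evaluating each claim at the given values:
A. LHS = 8, RHS = 2 → fails here (LHS ≠ RHS)
B. LHS = sin(2) ≈ 0.9093, RHS = 2·sin(1)·cos(1) ≈ 0.9093 → holds here (LHS = RHS)
C. LHS = √(2) ≈ 1.414, RHS = 2 → fails here (LHS ≠ RHS)

Answer: A, C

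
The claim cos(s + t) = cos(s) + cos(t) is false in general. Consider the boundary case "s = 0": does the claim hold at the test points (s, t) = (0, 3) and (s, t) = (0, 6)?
No, fails at both test points

At (0, 3): LHS = cos(3) ≈ -0.99 ≠ RHS = cos(3) + 1 ≈ 0.01001
At (0, 6): LHS = cos(6) ≈ 0.9602 ≠ RHS = cos(6) + 1 ≈ 1.96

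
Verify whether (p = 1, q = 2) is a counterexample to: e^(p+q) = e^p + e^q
Yes

Substituting p = 1, q = 2:
LHS = e^(1+2) = e^3 ≈ 20.09
RHS = e^1 + e^2 = e + e^2 ≈ 10.11

Since LHS ≠ RHS, this pair disproves the claim.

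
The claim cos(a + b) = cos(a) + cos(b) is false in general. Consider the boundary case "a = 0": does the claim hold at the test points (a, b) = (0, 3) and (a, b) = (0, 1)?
At (0, 3): LHS = cos(3) ≈ -0.99 ≠ RHS = cos(3) + 1 ≈ 0.01001
At (0, 1): LHS = cos(1) ≈ 0.5403 ≠ RHS = cos(1) + 1 ≈ 1.54

Answer: No, fails at both test points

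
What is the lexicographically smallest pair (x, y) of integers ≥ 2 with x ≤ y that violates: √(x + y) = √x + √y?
(x, y) = (2, 2)

Substituting (2, 2) into the claim:
LHS = √(2 + 2) = 2
RHS = √2 + √2 = 2·√(2) ≈ 2.828

Since LHS ≠ RHS, this pair disproves the claim, and no lexicographically smaller pair (x ≤ y, integers ≥ 2) does.

For instance (3, 8) is also a counterexample (LHS = √(11) ≈ 3.317, RHS = √(3) + 2·√(2) ≈ 4.56), but it's lexicographically larger.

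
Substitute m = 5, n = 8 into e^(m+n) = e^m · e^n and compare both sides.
LHS = e^(5+8) = e^13 ≈ 442413.4
RHS = e^5 · e^8 = e^13 ≈ 442413.4

LHS = RHS: the two sides agree.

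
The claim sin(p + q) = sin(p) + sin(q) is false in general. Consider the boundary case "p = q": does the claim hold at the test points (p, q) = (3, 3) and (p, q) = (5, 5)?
No, fails at both test points

At (3, 3): LHS = sin(6) ≈ -0.2794 ≠ RHS = 2·sin(3) ≈ 0.2822
At (5, 5): LHS = sin(10) ≈ -0.544 ≠ RHS = 2·sin(5) ≈ -1.918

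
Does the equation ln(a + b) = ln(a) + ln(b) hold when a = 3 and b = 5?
Substituting a = 3, b = 5:

LHS = ln(3 + 5) = ln(8) ≈ 2.079
RHS = ln(3) + ln(5) ≈ 2.708

LHS ≠ RHS, so the equation does not hold at this point.

Answer: Fails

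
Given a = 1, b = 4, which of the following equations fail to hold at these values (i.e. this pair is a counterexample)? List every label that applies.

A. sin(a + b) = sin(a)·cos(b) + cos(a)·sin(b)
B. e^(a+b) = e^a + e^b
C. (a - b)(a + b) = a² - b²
Evaluating each claim at the given values:
A. LHS = sin(5) ≈ -0.9589, RHS = sin(1)·cos(4) + sin(4)·cos(1) ≈ -0.9589 → holds here (LHS = RHS)
B. LHS = e^5 ≈ 148.4, RHS = e + e^4 ≈ 57.32 → fails here (LHS ≠ RHS)
C. LHS = -15, RHS = -15 → holds here (LHS = RHS)

Answer: B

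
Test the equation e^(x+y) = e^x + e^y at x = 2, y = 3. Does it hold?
Substituting x = 2, y = 3:

LHS = e^(2+3) = e^5 ≈ 148.4
RHS = e^2 + e^3 ≈ 27.47

LHS ≠ RHS, so the equation does not hold at this point.

Answer: Fails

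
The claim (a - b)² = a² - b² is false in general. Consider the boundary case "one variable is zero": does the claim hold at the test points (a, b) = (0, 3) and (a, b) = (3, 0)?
At (0, 3): LHS = 9 ≠ RHS = -9
At (3, 0): LHS = 9, RHS = 9 → equal

Answer: Only at (3, 0)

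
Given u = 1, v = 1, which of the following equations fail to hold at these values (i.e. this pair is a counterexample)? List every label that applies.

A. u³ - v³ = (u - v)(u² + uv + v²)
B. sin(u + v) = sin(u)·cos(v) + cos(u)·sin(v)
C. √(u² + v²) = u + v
Evaluating each claim at the given values:
A. LHS = 0, RHS = 0 → holds here (LHS = RHS)
B. LHS = sin(2) ≈ 0.9093, RHS = 2·sin(1)·cos(1) ≈ 0.9093 → holds here (LHS = RHS)
C. LHS = √(2) ≈ 1.414, RHS = 2 → fails here (LHS ≠ RHS)

Answer: C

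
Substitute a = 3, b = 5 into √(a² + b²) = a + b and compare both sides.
LHS = √(3² + 5²) = √(34) ≈ 5.831
RHS = 3 + 5 = 8

LHS ≠ RHS (they differ by about 2.169), so the equation does not hold here.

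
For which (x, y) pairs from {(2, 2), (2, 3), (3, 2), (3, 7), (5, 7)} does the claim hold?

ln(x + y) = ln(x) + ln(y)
Testing each pair:
(2, 2): LHS = ln(4) ≈ 1.386, RHS = 2·ln(2) ≈ 1.386 → holds
(2, 3): LHS = ln(5) ≈ 1.609, RHS = ln(2) + ln(3) ≈ 1.792 → fails
(3, 2): LHS = ln(5) ≈ 1.609, RHS = ln(2) + ln(3) ≈ 1.792 → fails
(3, 7): LHS = ln(10) ≈ 2.303, RHS = ln(3) + ln(7) ≈ 3.045 → fails
(5, 7): LHS = ln(12) ≈ 2.485, RHS = ln(5) + ln(7) ≈ 3.555 → fails

1 of 5 pairs satisfies the claim.

Answer: (2, 2)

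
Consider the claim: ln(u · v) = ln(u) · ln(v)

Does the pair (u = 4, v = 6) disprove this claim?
Yes

Substituting u = 4, v = 6:
LHS = ln(4 · 6) = ln(24) ≈ 3.178
RHS = ln(4) · ln(6) ≈ 2.484

Since LHS ≠ RHS, this pair disproves the claim.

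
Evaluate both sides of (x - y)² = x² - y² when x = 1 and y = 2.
LHS = (1 - 2)² = 1
RHS = 1² - 2² = -3

LHS ≠ RHS, so the equation does not hold here.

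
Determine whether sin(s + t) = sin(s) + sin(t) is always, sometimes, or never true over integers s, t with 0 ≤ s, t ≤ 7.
Sometimes true

It holds at (s, t) = (4, 0) (both sides equal sin(4) ≈ -0.7568), but fails at (s, t) = (4, 2) (LHS = sin(6) ≈ -0.2794, RHS = sin(4) + sin(2) ≈ 0.1525).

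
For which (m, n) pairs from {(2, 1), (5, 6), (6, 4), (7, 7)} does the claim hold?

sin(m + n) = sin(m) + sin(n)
None

Testing each pair:
(2, 1): LHS = sin(3) ≈ 0.1411, RHS = sin(1) + sin(2) ≈ 1.751 → fails
(5, 6): LHS = sin(11) ≈ -1, RHS = sin(5) + sin(6) ≈ -1.238 → fails
(6, 4): LHS = sin(10) ≈ -0.544, RHS = sin(4) + sin(6) ≈ -1.036 → fails
(7, 7): LHS = sin(14) ≈ 0.9906, RHS = 2·sin(7) ≈ 1.314 → fails

No pair satisfies the claim.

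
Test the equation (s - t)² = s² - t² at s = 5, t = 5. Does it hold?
Holds

Substituting s = 5, t = 5:

LHS = (5 - 5)² = 0
RHS = 5² - 5² = 0

LHS = RHS, so the equation holds at this point.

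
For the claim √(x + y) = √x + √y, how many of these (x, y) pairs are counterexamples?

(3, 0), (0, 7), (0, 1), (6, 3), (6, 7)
2

Testing each pair:
(3, 0): LHS = √(3) ≈ 1.732, RHS = √(3) ≈ 1.732 → satisfies claim
(0, 7): LHS = √(7) ≈ 2.646, RHS = √(7) ≈ 2.646 → satisfies claim
(0, 1): LHS = 1, RHS = 1 → satisfies claim
(6, 3): LHS = 3, RHS = √(3) + √(6) ≈ 4.182 → counterexample
(6, 7): LHS = √(13) ≈ 3.606, RHS = √(6) + √(7) ≈ 5.095 → counterexample

That makes 2 counterexamples.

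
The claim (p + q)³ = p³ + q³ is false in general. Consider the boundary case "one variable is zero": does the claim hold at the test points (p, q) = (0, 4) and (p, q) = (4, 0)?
At (0, 4): LHS = 64, RHS = 64 → equal
At (4, 0): LHS = 64, RHS = 64 → equal

So the claim does hold at both of these boundary points, even though it is not an identity.

Answer: Yes, holds at both test points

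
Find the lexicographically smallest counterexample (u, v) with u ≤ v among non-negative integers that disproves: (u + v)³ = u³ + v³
(u, v) = (1, 1)

At (0, 4): both sides equal 64, so it holds there.
At (0, 7): both sides equal 343, so it holds there.

Substituting (1, 1) into the claim:
LHS = (1 + 1)³ = 8
RHS = 1³ + 1³ = 2

Since LHS ≠ RHS, this pair disproves the claim, and no lexicographically smaller pair (u ≤ v, non-negative integers) does.

For instance (2, 7) is also a counterexample (LHS = 729, RHS = 351), but it's lexicographically larger.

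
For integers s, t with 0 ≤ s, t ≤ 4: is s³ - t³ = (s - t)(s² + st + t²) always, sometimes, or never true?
The identity holds for every pair in the range. For instance at (s, t) = (4, 2): both sides equal 56.

Answer: Always true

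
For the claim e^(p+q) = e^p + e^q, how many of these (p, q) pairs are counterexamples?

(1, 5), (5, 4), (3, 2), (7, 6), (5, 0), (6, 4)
6

Testing each pair:
(1, 5): LHS = e^6 ≈ 403.4, RHS = e + e^5 ≈ 151.1 → counterexample
(5, 4): LHS = e^9 ≈ 8103, RHS = e^4 + e^5 ≈ 203 → counterexample
(3, 2): LHS = e^5 ≈ 148.4, RHS = e^2 + e^3 ≈ 27.47 → counterexample
(7, 6): LHS = e^13 ≈ 442413.4, RHS = e^6 + e^7 ≈ 1500 → counterexample
(5, 0): LHS = e^5 ≈ 148.4, RHS = 1 + e^5 ≈ 149.4 → counterexample
(6, 4): LHS = e^10 ≈ 22026.5, RHS = e^4 + e^6 ≈ 458 → counterexample

That makes 6 counterexamples.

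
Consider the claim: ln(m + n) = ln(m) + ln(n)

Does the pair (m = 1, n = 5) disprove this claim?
Yes

Substituting m = 1, n = 5:
LHS = ln(1 + 5) = ln(6) ≈ 1.792
RHS = ln(1) + ln(5) = ln(5) ≈ 1.609

Since LHS ≠ RHS, this pair disproves the claim.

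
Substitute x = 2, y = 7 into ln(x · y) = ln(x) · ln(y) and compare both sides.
LHS = ln(2 · 7) = ln(14) ≈ 2.639
RHS = ln(2) · ln(7) ≈ 1.349

LHS ≠ RHS (they differ by about 1.29), so the equation does not hold here.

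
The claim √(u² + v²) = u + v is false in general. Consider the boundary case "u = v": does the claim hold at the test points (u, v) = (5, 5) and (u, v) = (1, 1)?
No, fails at both test points

At (5, 5): LHS = 5·√(2) ≈ 7.071 ≠ RHS = 10
At (1, 1): LHS = √(2) ≈ 1.414 ≠ RHS = 2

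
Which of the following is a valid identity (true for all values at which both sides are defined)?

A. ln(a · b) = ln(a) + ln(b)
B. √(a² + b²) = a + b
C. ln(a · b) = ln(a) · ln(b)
A

A: holds — e.g. at (5, 5), both sides equal ln(25) ≈ 3.219.
B: fails at (2, 3) — LHS = √(13) ≈ 3.606, RHS = 5.
C: fails at (4, 4) — LHS = ln(16) ≈ 2.773, RHS = ln(4)² ≈ 1.922.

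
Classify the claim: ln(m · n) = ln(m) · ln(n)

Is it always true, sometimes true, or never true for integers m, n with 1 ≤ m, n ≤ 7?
Sometimes true

It holds at (m, n) = (1, 1) (both sides equal 0), but fails at (m, n) = (4, 6) (LHS = ln(24) ≈ 3.178, RHS = ln(4)·ln(6) ≈ 2.484).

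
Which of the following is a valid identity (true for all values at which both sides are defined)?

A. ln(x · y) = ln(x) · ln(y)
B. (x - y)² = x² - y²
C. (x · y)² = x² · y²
A: fails at (1, 2) — LHS = ln(2) ≈ 0.6931, RHS = 0.
B: fails at (1, 2) — LHS = 1, RHS = -3.
C: holds — e.g. at (5, 5), both sides equal 625.

Answer: C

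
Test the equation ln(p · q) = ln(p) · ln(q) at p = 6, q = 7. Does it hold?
Substituting p = 6, q = 7:

LHS = ln(6 · 7) = ln(42) ≈ 3.738
RHS = ln(6) · ln(7) ≈ 3.487

LHS ≠ RHS, so the equation does not hold at this point.

Answer: Fails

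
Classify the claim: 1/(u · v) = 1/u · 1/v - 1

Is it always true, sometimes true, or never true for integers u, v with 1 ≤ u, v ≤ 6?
Never true

The claim fails for every pair in the range. For instance at (u, v) = (4, 2): LHS = 1/8, RHS = -7/8.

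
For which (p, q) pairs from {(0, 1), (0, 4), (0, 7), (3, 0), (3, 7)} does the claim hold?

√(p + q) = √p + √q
Testing each pair:
(0, 1): LHS = 1, RHS = 1 → holds
(0, 4): LHS = 2, RHS = 2 → holds
(0, 7): LHS = √(7) ≈ 2.646, RHS = √(7) ≈ 2.646 → holds
(3, 0): LHS = √(3) ≈ 1.732, RHS = √(3) ≈ 1.732 → holds
(3, 7): LHS = √(10) ≈ 3.162, RHS = √(3) + √(7) ≈ 4.378 → fails

4 of 5 pairs satisfy the claim.

Answer: (0, 1), (0, 4), (0, 7), (3, 0)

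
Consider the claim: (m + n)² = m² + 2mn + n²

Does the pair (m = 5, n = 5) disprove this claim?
No

Substituting m = 5, n = 5:
LHS = (5 + 5)² = 100
RHS = 5² + 2·5·5 + 5² = 100

The sides agree, so this pair does not disprove the claim.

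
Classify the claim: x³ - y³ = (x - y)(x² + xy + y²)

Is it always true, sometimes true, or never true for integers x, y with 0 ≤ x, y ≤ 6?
The identity holds for every pair in the range. For instance at (x, y) = (6, 1): both sides equal 215.

Answer: Always true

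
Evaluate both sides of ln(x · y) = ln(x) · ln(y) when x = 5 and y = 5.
LHS = ln(5 · 5) = ln(25) ≈ 3.219
RHS = ln(5) · ln(5) = ln(5)² ≈ 2.59

LHS ≠ RHS (they differ by about 0.6286), so the equation does not hold here.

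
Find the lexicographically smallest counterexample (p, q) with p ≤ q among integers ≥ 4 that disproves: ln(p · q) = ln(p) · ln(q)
Substituting (4, 4) into the claim:
LHS = ln(4 · 4) = ln(16) ≈ 2.773
RHS = ln(4) · ln(4) = ln(4)² ≈ 1.922

Since LHS ≠ RHS, this pair disproves the claim, and no lexicographically smaller pair (p ≤ q, integers ≥ 4) does.

For instance (6, 6) is also a counterexample (LHS = ln(36) ≈ 3.584, RHS = ln(6)² ≈ 3.21), but it's lexicographically larger.

Answer: (p, q) = (4, 4)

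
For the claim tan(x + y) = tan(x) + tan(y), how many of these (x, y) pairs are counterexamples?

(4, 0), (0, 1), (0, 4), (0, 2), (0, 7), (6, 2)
Testing each pair:
(4, 0): LHS = tan(4) ≈ 1.158, RHS = tan(4) ≈ 1.158 → satisfies claim
(0, 1): LHS = tan(1) ≈ 1.557, RHS = tan(1) ≈ 1.557 → satisfies claim
(0, 4): LHS = tan(4) ≈ 1.158, RHS = tan(4) ≈ 1.158 → satisfies claim
(0, 2): LHS = tan(2) ≈ -2.185, RHS = tan(2) ≈ -2.185 → satisfies claim
(0, 7): LHS = tan(7) ≈ 0.8714, RHS = tan(7) ≈ 0.8714 → satisfies claim
(6, 2): LHS = tan(8) ≈ -6.8, RHS = tan(2) + tan(6) ≈ -2.476 → counterexample

That makes 1 counterexample.

Answer: 1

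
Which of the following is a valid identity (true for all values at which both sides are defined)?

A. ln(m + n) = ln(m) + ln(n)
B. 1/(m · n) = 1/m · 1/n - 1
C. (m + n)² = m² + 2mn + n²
C

A: fails at (1, 5) — LHS = ln(6) ≈ 1.792, RHS = ln(5) ≈ 1.609.
B: fails at (3, 4) — LHS = 1/12, RHS = -11/12.
C: holds — e.g. at (1, 3), both sides equal 16.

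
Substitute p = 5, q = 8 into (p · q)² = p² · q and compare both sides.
LHS = (5 · 8)² = 1600
RHS = 5² · 8 = 200

LHS ≠ RHS, so the equation does not hold here.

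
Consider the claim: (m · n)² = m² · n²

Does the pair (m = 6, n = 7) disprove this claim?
No

Substituting m = 6, n = 7:
LHS = (6 · 7)² = 1764
RHS = 6² · 7² = 1764

The sides agree, so this pair does not disprove the claim.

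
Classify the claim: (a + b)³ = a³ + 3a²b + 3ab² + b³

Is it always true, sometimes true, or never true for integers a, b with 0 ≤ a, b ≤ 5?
The identity holds for every pair in the range. For instance at (a, b) = (2, 5): both sides equal 343.

Answer: Always true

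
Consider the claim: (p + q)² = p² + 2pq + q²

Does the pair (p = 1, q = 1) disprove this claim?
Substituting p = 1, q = 1:
LHS = (1 + 1)² = 4
RHS = 1² + 2·1·1 + 1² = 4

The sides agree, so this pair does not disprove the claim.

Answer: No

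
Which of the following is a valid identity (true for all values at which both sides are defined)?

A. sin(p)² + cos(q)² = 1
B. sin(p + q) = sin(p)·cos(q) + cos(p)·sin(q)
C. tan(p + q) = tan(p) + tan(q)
B

A: fails at (3, 7) — LHS = sin(3)² + cos(7)² ≈ 0.5883, RHS = 1.
B: holds — e.g. at (3, 4), both sides equal sin(7) ≈ 0.657.
C: fails at (1, 4) — LHS = tan(5) ≈ -3.381, RHS = tan(4) + tan(1) ≈ 2.715.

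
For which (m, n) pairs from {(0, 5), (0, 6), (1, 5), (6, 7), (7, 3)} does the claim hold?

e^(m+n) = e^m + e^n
None

Testing each pair:
(0, 5): LHS = e^5 ≈ 148.4, RHS = 1 + e^5 ≈ 149.4 → fails
(0, 6): LHS = e^6 ≈ 403.4, RHS = 1 + e^6 ≈ 404.4 → fails
(1, 5): LHS = e^6 ≈ 403.4, RHS = e + e^5 ≈ 151.1 → fails
(6, 7): LHS = e^13 ≈ 442413.4, RHS = e^6 + e^7 ≈ 1500 → fails
(7, 3): LHS = e^10 ≈ 22026.5, RHS = e^3 + e^7 ≈ 1117 → fails

No pair satisfies the claim.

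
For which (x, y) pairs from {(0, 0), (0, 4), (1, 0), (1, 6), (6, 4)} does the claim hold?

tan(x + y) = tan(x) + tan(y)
Testing each pair:
(0, 0): LHS = 0, RHS = 0 → holds
(0, 4): LHS = tan(4) ≈ 1.158, RHS = tan(4) ≈ 1.158 → holds
(1, 0): LHS = tan(1) ≈ 1.557, RHS = tan(1) ≈ 1.557 → holds
(1, 6): LHS = tan(7) ≈ 0.8714, RHS = tan(6) + tan(1) ≈ 1.266 → fails
(6, 4): LHS = tan(10) ≈ 0.6484, RHS = tan(6) + tan(4) ≈ 0.8668 → fails

3 of 5 pairs satisfy the claim.

Answer: (0, 0), (0, 4), (1, 0)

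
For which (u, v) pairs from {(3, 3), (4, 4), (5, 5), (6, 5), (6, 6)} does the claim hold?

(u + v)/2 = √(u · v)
Testing each pair:
(3, 3): LHS = 3, RHS = 3 → holds
(4, 4): LHS = 4, RHS = 4 → holds
(5, 5): LHS = 5, RHS = 5 → holds
(6, 5): LHS = 11/2, RHS = √(30) ≈ 5.477 → fails
(6, 6): LHS = 6, RHS = 6 → holds

4 of 5 pairs satisfy the claim.

Answer: (3, 3), (4, 4), (5, 5), (6, 6)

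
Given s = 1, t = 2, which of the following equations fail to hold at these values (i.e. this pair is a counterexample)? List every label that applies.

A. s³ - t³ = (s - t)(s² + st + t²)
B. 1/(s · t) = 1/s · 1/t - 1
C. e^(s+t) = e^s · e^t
B

Evaluating each claim at the given values:
A. LHS = -7, RHS = -7 → holds here (LHS = RHS)
B. LHS = 1/2, RHS = -1/2 → fails here (LHS ≠ RHS)
C. LHS = e^3 ≈ 20.09, RHS = e^3 ≈ 20.09 → holds here (LHS = RHS)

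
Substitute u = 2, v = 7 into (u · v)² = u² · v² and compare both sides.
LHS = (2 · 7)² = 196
RHS = 2² · 7² = 196

LHS = RHS: the two sides agree.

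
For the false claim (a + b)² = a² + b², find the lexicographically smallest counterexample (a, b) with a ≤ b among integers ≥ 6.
Substituting (6, 6) into the claim:
LHS = (6 + 6)² = 144
RHS = 6² + 6² = 72

Since LHS ≠ RHS, this pair disproves the claim, and no lexicographically smaller pair (a ≤ b, integers ≥ 6) does.

For instance (11, 13) is also a counterexample (LHS = 576, RHS = 290), but it's lexicographically larger.

Answer: (a, b) = (6, 6)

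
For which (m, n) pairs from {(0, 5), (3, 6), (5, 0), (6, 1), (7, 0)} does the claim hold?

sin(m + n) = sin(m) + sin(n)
(0, 5), (5, 0), (7, 0)

Testing each pair:
(0, 5): LHS = sin(5) ≈ -0.9589, RHS = sin(5) ≈ -0.9589 → holds
(3, 6): LHS = sin(9) ≈ 0.4121, RHS = sin(6) + sin(3) ≈ -0.1383 → fails
(5, 0): LHS = sin(5) ≈ -0.9589, RHS = sin(5) ≈ -0.9589 → holds
(6, 1): LHS = sin(7) ≈ 0.657, RHS = sin(6) + sin(1) ≈ 0.5621 → fails
(7, 0): LHS = sin(7) ≈ 0.657, RHS = sin(7) ≈ 0.657 → holds

3 of 5 pairs satisfy the claim.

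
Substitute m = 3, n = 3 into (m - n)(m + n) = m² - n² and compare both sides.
LHS = (3 - 3)(3 + 3) = 0
RHS = 3² - 3² = 0

LHS = RHS: the two sides agree.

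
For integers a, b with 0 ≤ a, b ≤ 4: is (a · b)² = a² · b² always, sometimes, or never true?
Always true

The identity holds for every pair in the range. For instance at (a, b) = (1, 0): both sides equal 0.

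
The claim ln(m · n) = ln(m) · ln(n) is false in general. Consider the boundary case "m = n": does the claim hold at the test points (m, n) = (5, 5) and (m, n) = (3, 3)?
No, fails at both test points

At (5, 5): LHS = ln(25) ≈ 3.219 ≠ RHS = ln(5)² ≈ 2.59
At (3, 3): LHS = ln(9) ≈ 2.197 ≠ RHS = ln(3)² ≈ 1.207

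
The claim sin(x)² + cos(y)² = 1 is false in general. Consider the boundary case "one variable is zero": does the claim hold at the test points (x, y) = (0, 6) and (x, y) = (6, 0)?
No, fails at both test points

At (0, 6): LHS = cos(6)² ≈ 0.9219 ≠ RHS = 1
At (6, 0): LHS = sin(6)² + 1 ≈ 1.078 ≠ RHS = 1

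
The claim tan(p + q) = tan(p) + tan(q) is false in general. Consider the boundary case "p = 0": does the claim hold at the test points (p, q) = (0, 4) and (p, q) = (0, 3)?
Yes, holds at both test points

At (0, 4): LHS = tan(4) ≈ 1.158, RHS = tan(4) ≈ 1.158 → equal
At (0, 3): LHS = tan(3) ≈ -0.1425, RHS = tan(3) ≈ -0.1425 → equal

So the claim does hold at both of these boundary points, even though it is not an identity.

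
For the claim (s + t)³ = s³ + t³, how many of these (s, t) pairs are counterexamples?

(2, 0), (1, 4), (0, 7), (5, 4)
Testing each pair:
(2, 0): LHS = 8, RHS = 8 → satisfies claim
(1, 4): LHS = 125, RHS = 65 → counterexample
(0, 7): LHS = 343, RHS = 343 → satisfies claim
(5, 4): LHS = 729, RHS = 189 → counterexample

That makes 2 counterexamples.

Answer: 2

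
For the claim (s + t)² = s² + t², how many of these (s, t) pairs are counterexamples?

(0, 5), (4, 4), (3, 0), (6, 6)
2

Testing each pair:
(0, 5): LHS = 25, RHS = 25 → satisfies claim
(4, 4): LHS = 64, RHS = 32 → counterexample
(3, 0): LHS = 9, RHS = 9 → satisfies claim
(6, 6): LHS = 144, RHS = 72 → counterexample

That makes 2 counterexamples.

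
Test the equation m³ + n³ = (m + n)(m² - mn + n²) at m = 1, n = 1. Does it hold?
Substituting m = 1, n = 1:

LHS = 1³ + 1³ = 2
RHS = (1 + 1)(1² - 1·1 + 1²) = 2

LHS = RHS, so the equation holds at this point.

Answer: Holds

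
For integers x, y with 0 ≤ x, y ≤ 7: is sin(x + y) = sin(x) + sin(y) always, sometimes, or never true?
Sometimes true

It holds at (x, y) = (0, 3) (both sides equal sin(3) ≈ 0.1411), but fails at (x, y) = (2, 2) (LHS = sin(4) ≈ -0.7568, RHS = 2·sin(2) ≈ 1.819).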